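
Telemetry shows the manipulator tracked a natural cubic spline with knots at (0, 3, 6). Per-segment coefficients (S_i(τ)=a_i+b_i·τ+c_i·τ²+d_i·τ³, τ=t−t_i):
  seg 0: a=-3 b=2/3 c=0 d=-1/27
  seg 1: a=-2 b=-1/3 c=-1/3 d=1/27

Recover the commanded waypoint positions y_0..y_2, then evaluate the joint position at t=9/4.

y_0 = S_0(0) = a_0 = -3
y_1 = S_1(0) = a_1 = -2
y_2 = S_1(3) = -5
t_q=9/4 is in segment 0 (τ=9/4); S_0(τ)=-123/64

y_0=-3 y_1=-2 y_2=-5
S(9/4) = -123/64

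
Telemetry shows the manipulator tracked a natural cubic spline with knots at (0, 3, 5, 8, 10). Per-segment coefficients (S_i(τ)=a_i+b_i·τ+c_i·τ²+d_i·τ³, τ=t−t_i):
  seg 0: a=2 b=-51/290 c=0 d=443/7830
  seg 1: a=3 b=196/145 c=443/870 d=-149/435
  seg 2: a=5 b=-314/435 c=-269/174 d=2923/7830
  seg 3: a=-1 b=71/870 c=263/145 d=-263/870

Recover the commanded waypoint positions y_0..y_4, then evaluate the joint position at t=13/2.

y_0 = S_0(0) = a_0 = 2
y_1 = S_1(0) = a_1 = 3
y_2 = S_2(0) = a_2 = 5
y_3 = S_3(0) = a_3 = -1
y_4 = S_3(2) = 4
t_q=13/2 is in segment 2 (τ=3/2); S_2(τ)=3941/2320

y_0=2 y_1=3 y_2=5 y_3=-1 y_4=4
S(13/2) = 3941/2320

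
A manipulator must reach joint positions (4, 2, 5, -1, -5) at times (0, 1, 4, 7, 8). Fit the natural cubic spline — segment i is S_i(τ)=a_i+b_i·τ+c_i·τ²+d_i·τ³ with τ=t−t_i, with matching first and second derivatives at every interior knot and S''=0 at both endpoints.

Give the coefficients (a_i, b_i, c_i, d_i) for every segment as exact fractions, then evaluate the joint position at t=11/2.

  seg 0: a=4 b=-521/208 c=0 d=105/208
  seg 1: a=2 b=-103/104 c=315/208 d=-59/208
  seg 2: a=5 b=7/16 c=-27/26 d=47/624
  seg 3: a=-1 b=-391/104 c=-75/208 d=25/208
S(11/2) = 5947/1664

Δ: Δ0=-2, Δ1=1, Δ2=-2, Δ3=-4
row 1: diag=8, rhs=18; c'=3/8, d'=9/4
row 2: denom=12−3·3/8=87/8; d'=(-18−3·9/4)/(87/8)=-66/29
row 3: denom=8−3·8/29=208/29; d'=(-12−3·-66/29)/(208/29)=-75/104
back: M3=-75/104
back: M2=-66/29−8/29·-75/104=-27/13
back: M1=9/4−3/8·-27/13=315/104
M: M0=0, M1=315/104, M2=-27/13, M3=-75/104, M4=0
seg 0: a=4, c=M0/2=0, d=(M1−M0)/(6·1)=105/208, b=Δ0−h0·(2M0+M1)/6=-521/208
seg 1: a=2, c=M1/2=315/208, d=(M2−M1)/(6·3)=-59/208, b=Δ1−h1·(2M1+M2)/6=-103/104
seg 2: a=5, c=M2/2=-27/26, d=(M3−M2)/(6·3)=47/624, b=Δ2−h2·(2M2+M3)/6=7/16
seg 3: a=-1, c=M3/2=-75/208, d=(M4−M3)/(6·1)=25/208, b=Δ3−h3·(2M3+M4)/6=-391/104
t_q=11/2 → seg 2, τ=3/2; S=5+7/16·τ+-27/26·τ²+47/624·τ³=5947/1664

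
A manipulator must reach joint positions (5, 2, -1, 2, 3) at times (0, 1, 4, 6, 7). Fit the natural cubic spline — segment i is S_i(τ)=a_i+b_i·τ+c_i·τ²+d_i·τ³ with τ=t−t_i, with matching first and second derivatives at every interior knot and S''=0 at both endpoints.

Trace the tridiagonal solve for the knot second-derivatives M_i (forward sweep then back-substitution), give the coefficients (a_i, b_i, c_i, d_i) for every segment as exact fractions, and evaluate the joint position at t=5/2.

Δ: Δ0=-3, Δ1=-1, Δ2=3/2, Δ3=1
row 1: diag=8, rhs=12; c'=3/8, d'=3/2
row 2: denom=10−3·3/8=71/8; d'=(15−3·3/2)/(71/8)=84/71
row 3: denom=6−2·16/71=394/71; d'=(-3−2·84/71)/(394/71)=-381/394
back: M3=-381/394
back: M2=84/71−16/71·-381/394=276/197
back: M1=3/2−3/8·276/197=192/197
M: M0=0, M1=192/197, M2=276/197, M3=-381/394, M4=0
seg 0: a=5, c=M0/2=0, d=(M1−M0)/(6·1)=32/197, b=Δ0−h0·(2M0+M1)/6=-623/197
seg 1: a=2, c=M1/2=96/197, d=(M2−M1)/(6·3)=14/591, b=Δ1−h1·(2M1+M2)/6=-527/197
seg 2: a=-1, c=M2/2=138/197, d=(M3−M2)/(6·2)=-311/1576, b=Δ2−h2·(2M2+M3)/6=175/197
seg 3: a=2, c=M3/2=-381/788, d=(M4−M3)/(6·1)=127/788, b=Δ3−h3·(2M3+M4)/6=521/394
t_q=5/2 → seg 1, τ=3/2; S=2+-527/197·τ+96/197·τ²+14/591·τ³=-659/788

  seg 0: a=5 b=-623/197 c=0 d=32/197
  seg 1: a=2 b=-527/197 c=96/197 d=14/591
  seg 2: a=-1 b=175/197 c=138/197 d=-311/1576
  seg 3: a=2 b=521/394 c=-381/788 d=127/788
S(5/2) = -659/788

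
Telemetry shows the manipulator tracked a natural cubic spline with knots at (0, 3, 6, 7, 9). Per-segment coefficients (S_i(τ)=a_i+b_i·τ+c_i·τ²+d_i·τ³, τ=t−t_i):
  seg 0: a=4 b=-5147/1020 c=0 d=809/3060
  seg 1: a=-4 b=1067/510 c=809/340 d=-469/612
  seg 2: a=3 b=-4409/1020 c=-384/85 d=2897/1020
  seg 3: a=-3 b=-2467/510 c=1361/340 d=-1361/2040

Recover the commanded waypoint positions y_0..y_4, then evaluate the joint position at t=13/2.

y_0 = S_0(0) = a_0 = 4
y_1 = S_1(0) = a_1 = -4
y_2 = S_2(0) = a_2 = 3
y_3 = S_3(0) = a_3 = -3
y_4 = S_3(2) = -2
t_q=13/2 is in segment 2 (τ=1/2); S_2(τ)=35/544

y_0=4 y_1=-4 y_2=3 y_3=-3 y_4=-2
S(13/2) = 35/544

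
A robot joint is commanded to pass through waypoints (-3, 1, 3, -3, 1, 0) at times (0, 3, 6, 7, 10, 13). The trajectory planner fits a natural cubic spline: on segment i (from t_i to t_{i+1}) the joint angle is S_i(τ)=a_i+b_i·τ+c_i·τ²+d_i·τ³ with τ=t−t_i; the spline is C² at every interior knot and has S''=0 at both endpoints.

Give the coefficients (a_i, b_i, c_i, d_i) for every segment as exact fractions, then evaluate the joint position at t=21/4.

Δ: Δ0=4/3, Δ1=2/3, Δ2=-6, Δ3=4/3, Δ4=-1/3
row 1: diag=12, rhs=-4; c'=1/4, d'=-1/3
row 2: denom=8−3·1/4=29/4; d'=(-40−3·-1/3)/(29/4)=-156/29
row 3: denom=8−1·4/29=228/29; d'=(44−1·-156/29)/(228/29)=358/57
row 4: denom=12−3·29/76=825/76; d'=(-10−3·358/57)/(825/76)=-2192/825
back: M4=-2192/825
back: M3=358/57−29/76·-2192/825=2006/275
back: M2=-156/29−4/29·2006/275=-1756/275
back: M1=-1/3−1/4·-1756/275=1042/825
M: M0=0, M1=1042/825, M2=-1756/275, M3=2006/275, M4=-2192/825, M5=0
seg 0: a=-3, c=M0/2=0, d=(M1−M0)/(6·3)=521/7425, b=Δ0−h0·(2M0+M1)/6=193/275
seg 1: a=1, c=M1/2=521/825, d=(M2−M1)/(6·3)=-631/1485, b=Δ1−h1·(2M1+M2)/6=714/275
seg 2: a=3, c=M2/2=-878/275, d=(M3−M2)/(6·1)=57/25, b=Δ2−h2·(2M2+M3)/6=-1399/275
seg 3: a=-3, c=M3/2=1003/275, d=(M4−M3)/(6·3)=-821/1485, b=Δ3−h3·(2M3+M4)/6=-1274/275
seg 4: a=1, c=M4/2=-1096/825, d=(M5−M4)/(6·3)=1096/7425, b=Δ4−h4·(2M4+M5)/6=639/275
t_q=21/4 → seg 1, τ=9/4; S=1+714/275·τ+521/825·τ²+-631/1485·τ³=91499/17600

  seg 0: a=-3 b=193/275 c=0 d=521/7425
  seg 1: a=1 b=714/275 c=521/825 d=-631/1485
  seg 2: a=3 b=-1399/275 c=-878/275 d=57/25
  seg 3: a=-3 b=-1274/275 c=1003/275 d=-821/1485
  seg 4: a=1 b=639/275 c=-1096/825 d=1096/7425
S(21/4) = 91499/17600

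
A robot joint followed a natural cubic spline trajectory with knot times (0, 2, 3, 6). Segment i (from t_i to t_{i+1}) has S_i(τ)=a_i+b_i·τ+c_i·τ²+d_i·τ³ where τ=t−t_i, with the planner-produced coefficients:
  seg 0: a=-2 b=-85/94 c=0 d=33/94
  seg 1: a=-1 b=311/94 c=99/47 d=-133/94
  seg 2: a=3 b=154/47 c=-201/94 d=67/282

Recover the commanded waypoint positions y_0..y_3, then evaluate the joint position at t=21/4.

y_0 = S_0(0) = a_0 = -2
y_1 = S_1(0) = a_1 = -1
y_2 = S_2(0) = a_2 = 3
y_3 = S_2(3) = 0
t_q=21/4 is in segment 2 (τ=9/4); S_2(τ)=13557/6016

y_0=-2 y_1=-1 y_2=3 y_3=0
S(21/4) = 13557/6016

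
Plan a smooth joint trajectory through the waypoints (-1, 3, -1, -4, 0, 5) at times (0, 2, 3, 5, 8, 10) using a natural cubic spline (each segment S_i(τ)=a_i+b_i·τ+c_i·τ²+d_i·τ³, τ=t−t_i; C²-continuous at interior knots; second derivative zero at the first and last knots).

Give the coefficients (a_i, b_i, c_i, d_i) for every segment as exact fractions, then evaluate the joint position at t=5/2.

Δ: Δ0=2, Δ1=-4, Δ2=-3/2, Δ3=4/3, Δ4=5/2
row 1: diag=6, rhs=-36; c'=1/6, d'=-6
row 2: denom=6−1·1/6=35/6; d'=(15−1·-6)/(35/6)=18/5
row 3: denom=10−2·12/35=326/35; d'=(17−2·18/5)/(326/35)=343/326
row 4: denom=10−3·105/326=2945/326; d'=(7−3·343/326)/(2945/326)=1253/2945
back: M4=1253/2945
back: M3=343/326−105/326·1253/2945=539/589
back: M2=18/5−12/35·539/589=9678/2945
back: M1=-6−1/6·9678/2945=-19283/2945
M: M0=0, M1=-19283/2945, M2=9678/2945, M3=539/589, M4=1253/2945, M5=0
seg 0: a=-1, c=M0/2=0, d=(M1−M0)/(6·2)=-19283/35340, b=Δ0−h0·(2M0+M1)/6=36953/8835
seg 1: a=3, c=M1/2=-19283/5890, d=(M2−M1)/(6·1)=28961/17670, b=Δ1−h1·(2M1+M2)/6=-20896/8835
seg 2: a=-1, c=M2/2=4839/2945, d=(M3−M2)/(6·2)=-6983/35340, b=Δ2−h2·(2M2+M3)/6=-70607/17670
seg 3: a=-4, c=M3/2=539/1178, d=(M4−M3)/(6·3)=-721/26505, b=Δ3−h3·(2M3+M4)/6=3631/17670
seg 4: a=0, c=M4/2=1253/5890, d=(M5−M4)/(6·2)=-1253/35340, b=Δ4−h4·(2M4+M5)/6=39163/17670
t_q=5/2 → seg 1, τ=1/2; S=3+-20896/8835·τ+-19283/5890·τ²+28961/17670·τ³=11345/9424

  seg 0: a=-1 b=36953/8835 c=0 d=-19283/35340
  seg 1: a=3 b=-20896/8835 c=-19283/5890 d=28961/17670
  seg 2: a=-1 b=-70607/17670 c=4839/2945 d=-6983/35340
  seg 3: a=-4 b=3631/17670 c=539/1178 d=-721/26505
  seg 4: a=0 b=39163/17670 c=1253/5890 d=-1253/35340
S(5/2) = 11345/9424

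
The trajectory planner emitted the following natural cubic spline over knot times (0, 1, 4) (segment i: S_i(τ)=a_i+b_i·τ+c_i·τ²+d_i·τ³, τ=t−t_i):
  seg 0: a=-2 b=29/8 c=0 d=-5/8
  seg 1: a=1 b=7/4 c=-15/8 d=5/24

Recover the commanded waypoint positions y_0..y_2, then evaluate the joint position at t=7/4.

y_0 = S_0(0) = a_0 = -2
y_1 = S_1(0) = a_1 = 1
y_2 = S_1(3) = -5
t_q=7/4 is in segment 1 (τ=3/4); S_1(τ)=689/512

y_0=-2 y_1=1 y_2=-5
S(7/4) = 689/512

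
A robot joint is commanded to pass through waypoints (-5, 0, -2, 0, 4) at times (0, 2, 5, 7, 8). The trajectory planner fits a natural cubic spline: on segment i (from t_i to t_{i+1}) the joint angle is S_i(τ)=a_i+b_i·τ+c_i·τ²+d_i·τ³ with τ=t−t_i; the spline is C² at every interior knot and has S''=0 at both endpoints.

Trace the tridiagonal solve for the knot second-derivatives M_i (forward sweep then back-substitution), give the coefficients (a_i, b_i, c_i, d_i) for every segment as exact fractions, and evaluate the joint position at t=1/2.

Δ: Δ0=5/2, Δ1=-2/3, Δ2=1, Δ3=4
row 1: diag=10, rhs=-19; c'=3/10, d'=-19/10
row 2: denom=10−3·3/10=91/10; d'=(10−3·-19/10)/(91/10)=157/91
row 3: denom=6−2·20/91=506/91; d'=(18−2·157/91)/(506/91)=662/253
back: M3=662/253
back: M2=157/91−20/91·662/253=291/253
back: M1=-19/10−3/10·291/253=-568/253
M: M0=0, M1=-568/253, M2=291/253, M3=662/253, M4=0
seg 0: a=-5, c=M0/2=0, d=(M1−M0)/(6·2)=-142/759, b=Δ0−h0·(2M0+M1)/6=4931/1518
seg 1: a=0, c=M1/2=-284/253, d=(M2−M1)/(6·3)=859/4554, b=Δ1−h1·(2M1+M2)/6=1523/1518
seg 2: a=-2, c=M2/2=291/506, d=(M3−M2)/(6·2)=371/3036, b=Δ2−h2·(2M2+M3)/6=-485/759
seg 3: a=0, c=M3/2=331/253, d=(M4−M3)/(6·1)=-331/759, b=Δ3−h3·(2M3+M4)/6=2374/759
t_q=1/2 → seg 0, τ=1/2; S=-5+4931/1518·τ+0·τ²+-142/759·τ³=-860/253

  seg 0: a=-5 b=4931/1518 c=0 d=-142/759
  seg 1: a=0 b=1523/1518 c=-284/253 d=859/4554
  seg 2: a=-2 b=-485/759 c=291/506 d=371/3036
  seg 3: a=0 b=2374/759 c=331/253 d=-331/759
S(1/2) = -860/253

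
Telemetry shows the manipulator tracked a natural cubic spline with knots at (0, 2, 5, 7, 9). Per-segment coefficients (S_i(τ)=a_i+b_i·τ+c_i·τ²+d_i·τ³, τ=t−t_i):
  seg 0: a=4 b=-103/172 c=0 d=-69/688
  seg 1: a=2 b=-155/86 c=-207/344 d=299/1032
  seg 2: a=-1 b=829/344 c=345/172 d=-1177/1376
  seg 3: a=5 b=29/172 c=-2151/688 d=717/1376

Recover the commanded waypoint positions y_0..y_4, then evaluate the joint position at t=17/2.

y_0=4 y_1=2 y_2=-1 y_3=5 y_4=-3
S(17/2) = -253/11008

y_0 = S_0(0) = a_0 = 4
y_1 = S_1(0) = a_1 = 2
y_2 = S_2(0) = a_2 = -1
y_3 = S_3(0) = a_3 = 5
y_4 = S_3(2) = -3
t_q=17/2 is in segment 3 (τ=3/2); S_3(τ)=-253/11008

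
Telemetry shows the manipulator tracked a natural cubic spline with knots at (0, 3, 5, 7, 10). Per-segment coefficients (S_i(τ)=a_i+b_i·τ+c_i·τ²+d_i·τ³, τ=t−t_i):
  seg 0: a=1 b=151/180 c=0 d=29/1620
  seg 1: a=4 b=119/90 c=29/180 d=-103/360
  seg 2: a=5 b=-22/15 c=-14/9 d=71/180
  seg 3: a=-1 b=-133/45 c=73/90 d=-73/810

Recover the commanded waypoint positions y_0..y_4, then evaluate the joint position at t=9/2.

y_0 = S_0(0) = a_0 = 1
y_1 = S_1(0) = a_1 = 4
y_2 = S_2(0) = a_2 = 5
y_3 = S_3(0) = a_3 = -1
y_4 = S_3(3) = -5
t_q=9/2 is in segment 1 (τ=3/2); S_1(τ)=1033/192

y_0=1 y_1=4 y_2=5 y_3=-1 y_4=-5
S(9/2) = 1033/192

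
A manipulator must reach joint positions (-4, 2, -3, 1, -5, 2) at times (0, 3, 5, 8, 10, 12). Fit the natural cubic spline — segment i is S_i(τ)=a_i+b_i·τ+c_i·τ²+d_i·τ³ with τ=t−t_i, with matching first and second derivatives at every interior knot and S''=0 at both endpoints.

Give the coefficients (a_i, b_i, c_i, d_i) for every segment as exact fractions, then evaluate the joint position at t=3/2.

  seg 0: a=-4 b=12523/3288 c=0 d=-5947/29592
  seg 1: a=2 b=-2659/1644 c=-5947/3288 d=281/411
  seg 2: a=-3 b=-355/548 c=7541/3288 d=-16109/29592
  seg 3: a=1 b=-1737/1096 c=-357/137 d=4161/4384
  seg 4: a=-5 b=-339/548 c=6771/2192 d=-2257/4384
S(3/2) = 9073/8768

Δ: Δ0=2, Δ1=-5/2, Δ2=4/3, Δ3=-3, Δ4=7/2
row 1: diag=10, rhs=-27; c'=1/5, d'=-27/10
row 2: denom=10−2·1/5=48/5; d'=(23−2·-27/10)/(48/5)=71/24
row 3: denom=10−3·5/16=145/16; d'=(-26−3·71/24)/(145/16)=-558/145
row 4: denom=8−2·32/145=1096/145; d'=(39−2·-558/145)/(1096/145)=6771/1096
back: M4=6771/1096
back: M3=-558/145−32/145·6771/1096=-714/137
back: M2=71/24−5/16·-714/137=7541/1644
back: M1=-27/10−1/5·7541/1644=-5947/1644
M: M0=0, M1=-5947/1644, M2=7541/1644, M3=-714/137, M4=6771/1096, M5=0
seg 0: a=-4, c=M0/2=0, d=(M1−M0)/(6·3)=-5947/29592, b=Δ0−h0·(2M0+M1)/6=12523/3288
seg 1: a=2, c=M1/2=-5947/3288, d=(M2−M1)/(6·2)=281/411, b=Δ1−h1·(2M1+M2)/6=-2659/1644
seg 2: a=-3, c=M2/2=7541/3288, d=(M3−M2)/(6·3)=-16109/29592, b=Δ2−h2·(2M2+M3)/6=-355/548
seg 3: a=1, c=M3/2=-357/137, d=(M4−M3)/(6·2)=4161/4384, b=Δ3−h3·(2M3+M4)/6=-1737/1096
seg 4: a=-5, c=M4/2=6771/2192, d=(M5−M4)/(6·2)=-2257/4384, b=Δ4−h4·(2M4+M5)/6=-339/548
t_q=3/2 → seg 0, τ=3/2; S=-4+12523/3288·τ+0·τ²+-5947/29592·τ³=9073/8768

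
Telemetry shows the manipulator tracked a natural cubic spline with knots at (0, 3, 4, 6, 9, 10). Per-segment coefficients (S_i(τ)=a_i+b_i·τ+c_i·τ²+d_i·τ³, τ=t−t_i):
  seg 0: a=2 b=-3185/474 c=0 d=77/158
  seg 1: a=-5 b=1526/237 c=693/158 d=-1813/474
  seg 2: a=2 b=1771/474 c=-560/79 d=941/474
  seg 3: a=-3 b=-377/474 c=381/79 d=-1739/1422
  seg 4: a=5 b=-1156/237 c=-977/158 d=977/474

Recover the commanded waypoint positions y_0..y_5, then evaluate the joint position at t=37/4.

y_0=2 y_1=-5 y_2=2 y_3=-3 y_4=5 y_5=-4
S(37/4) = 34647/10112

y_0 = S_0(0) = a_0 = 2
y_1 = S_1(0) = a_1 = -5
y_2 = S_2(0) = a_2 = 2
y_3 = S_3(0) = a_3 = -3
y_4 = S_4(0) = a_4 = 5
y_5 = S_4(1) = -4
t_q=37/4 is in segment 4 (τ=1/4); S_4(τ)=34647/10112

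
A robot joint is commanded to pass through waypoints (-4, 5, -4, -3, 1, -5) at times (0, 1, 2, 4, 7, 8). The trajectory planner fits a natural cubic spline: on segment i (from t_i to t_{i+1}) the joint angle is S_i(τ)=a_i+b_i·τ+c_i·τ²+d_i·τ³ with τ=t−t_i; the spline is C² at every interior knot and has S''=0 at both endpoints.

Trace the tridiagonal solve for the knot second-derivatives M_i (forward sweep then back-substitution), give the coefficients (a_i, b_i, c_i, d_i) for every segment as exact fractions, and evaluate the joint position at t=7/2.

Δ: Δ0=9, Δ1=-9, Δ2=1/2, Δ3=4/3, Δ4=-6
row 1: diag=4, rhs=-108; c'=1/4, d'=-27
row 2: denom=6−1·1/4=23/4; d'=(57−1·-27)/(23/4)=336/23
row 3: denom=10−2·8/23=214/23; d'=(5−2·336/23)/(214/23)=-557/214
row 4: denom=8−3·69/214=1505/214; d'=(-44−3·-557/214)/(1505/214)=-1549/301
back: M4=-1549/301
back: M3=-557/214−69/214·-1549/301=-284/301
back: M2=336/23−8/23·-284/301=4496/301
back: M1=-27−1/4·4496/301=-9251/301
M: M0=0, M1=-9251/301, M2=4496/301, M3=-284/301, M4=-1549/301, M5=0
seg 0: a=-4, c=M0/2=0, d=(M1−M0)/(6·1)=-9251/1806, b=Δ0−h0·(2M0+M1)/6=25505/1806
seg 1: a=5, c=M1/2=-9251/602, d=(M2−M1)/(6·1)=13747/1806, b=Δ1−h1·(2M1+M2)/6=-1124/903
seg 2: a=-4, c=M2/2=2248/301, d=(M3−M2)/(6·2)=-1195/903, b=Δ2−h2·(2M2+M3)/6=-2359/258
seg 3: a=-3, c=M3/2=-142/301, d=(M4−M3)/(6·3)=-1265/5418, b=Δ3−h3·(2M3+M4)/6=8759/1806
seg 4: a=1, c=M4/2=-1549/602, d=(M5−M4)/(6·1)=1549/1806, b=Δ4−h4·(2M4+M5)/6=-3869/903
t_q=7/2 → seg 2, τ=3/2; S=-4+-2359/258·τ+2248/301·τ²+-1195/903·τ³=-12949/2408

  seg 0: a=-4 b=25505/1806 c=0 d=-9251/1806
  seg 1: a=5 b=-1124/903 c=-9251/602 d=13747/1806
  seg 2: a=-4 b=-2359/258 c=2248/301 d=-1195/903
  seg 3: a=-3 b=8759/1806 c=-142/301 d=-1265/5418
  seg 4: a=1 b=-3869/903 c=-1549/602 d=1549/1806
S(7/2) = -12949/2408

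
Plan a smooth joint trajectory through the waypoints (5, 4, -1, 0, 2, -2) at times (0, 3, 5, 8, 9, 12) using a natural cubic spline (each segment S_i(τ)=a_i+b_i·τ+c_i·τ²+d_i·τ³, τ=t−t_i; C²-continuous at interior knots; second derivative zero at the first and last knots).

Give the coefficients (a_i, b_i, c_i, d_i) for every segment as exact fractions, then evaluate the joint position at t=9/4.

Δ: Δ0=-1/3, Δ1=-5/2, Δ2=1/3, Δ3=2, Δ4=-4/3
row 1: diag=10, rhs=-13; c'=1/5, d'=-13/10
row 2: denom=10−2·1/5=48/5; d'=(17−2·-13/10)/(48/5)=49/24
row 3: denom=8−3·5/16=113/16; d'=(10−3·49/24)/(113/16)=62/113
row 4: denom=8−1·16/113=888/113; d'=(-20−1·62/113)/(888/113)=-387/148
back: M4=-387/148
back: M3=62/113−16/113·-387/148=34/37
back: M2=49/24−5/16·34/37=779/444
back: M1=-13/10−1/5·779/444=-733/444
M: M0=0, M1=-733/444, M2=779/444, M3=34/37, M4=-387/148, M5=0
seg 0: a=5, c=M0/2=0, d=(M1−M0)/(6·3)=-733/7992, b=Δ0−h0·(2M0+M1)/6=437/888
seg 1: a=4, c=M1/2=-733/888, d=(M2−M1)/(6·2)=21/74, b=Δ1−h1·(2M1+M2)/6=-881/444
seg 2: a=-1, c=M2/2=779/888, d=(M3−M2)/(6·3)=-371/7992, b=Δ2−h2·(2M2+M3)/6=-835/444
seg 3: a=0, c=M3/2=17/37, d=(M4−M3)/(6·1)=-523/888, b=Δ3−h3·(2M3+M4)/6=1891/888
seg 4: a=2, c=M4/2=-387/296, d=(M5−M4)/(6·3)=43/296, b=Δ4−h4·(2M4+M5)/6=569/444
t_q=9/4 → seg 0, τ=9/4; S=5+437/888·τ+0·τ²+-733/7992·τ³=95905/18944

  seg 0: a=5 b=437/888 c=0 d=-733/7992
  seg 1: a=4 b=-881/444 c=-733/888 d=21/74
  seg 2: a=-1 b=-835/444 c=779/888 d=-371/7992
  seg 3: a=0 b=1891/888 c=17/37 d=-523/888
  seg 4: a=2 b=569/444 c=-387/296 d=43/296
S(9/4) = 95905/18944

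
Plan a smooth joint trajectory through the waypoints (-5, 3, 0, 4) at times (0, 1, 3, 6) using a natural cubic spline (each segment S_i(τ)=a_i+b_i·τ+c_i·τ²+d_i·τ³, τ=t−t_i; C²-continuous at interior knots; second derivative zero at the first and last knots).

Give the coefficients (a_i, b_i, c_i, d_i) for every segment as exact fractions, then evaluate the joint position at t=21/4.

Δ: Δ0=8, Δ1=-3/2, Δ2=4/3
row 1: diag=6, rhs=-57; c'=1/3, d'=-19/2
row 2: denom=10−2·1/3=28/3; d'=(17−2·-19/2)/(28/3)=27/7
back: M2=27/7
back: M1=-19/2−1/3·27/7=-151/14
M: M0=0, M1=-151/14, M2=27/7, M3=0
seg 0: a=-5, c=M0/2=0, d=(M1−M0)/(6·1)=-151/84, b=Δ0−h0·(2M0+M1)/6=823/84
seg 1: a=3, c=M1/2=-151/28, d=(M2−M1)/(6·2)=205/168, b=Δ1−h1·(2M1+M2)/6=185/42
seg 2: a=0, c=M2/2=27/14, d=(M3−M2)/(6·3)=-3/14, b=Δ2−h2·(2M2+M3)/6=-53/21
t_q=21/4 → seg 2, τ=9/4; S=0+-53/21·τ+27/14·τ²+-3/14·τ³=1473/896

  seg 0: a=-5 b=823/84 c=0 d=-151/84
  seg 1: a=3 b=185/42 c=-151/28 d=205/168
  seg 2: a=0 b=-53/21 c=27/14 d=-3/14
S(21/4) = 1473/896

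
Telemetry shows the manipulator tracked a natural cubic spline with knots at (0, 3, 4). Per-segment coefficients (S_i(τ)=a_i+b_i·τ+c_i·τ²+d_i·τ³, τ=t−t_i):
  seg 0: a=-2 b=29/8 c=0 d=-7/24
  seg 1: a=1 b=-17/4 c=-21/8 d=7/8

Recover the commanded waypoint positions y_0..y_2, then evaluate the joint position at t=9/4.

y_0 = S_0(0) = a_0 = -2
y_1 = S_1(0) = a_1 = 1
y_2 = S_1(1) = -5
t_q=9/4 is in segment 0 (τ=9/4); S_0(τ)=1451/512

y_0=-2 y_1=1 y_2=-5
S(9/4) = 1451/512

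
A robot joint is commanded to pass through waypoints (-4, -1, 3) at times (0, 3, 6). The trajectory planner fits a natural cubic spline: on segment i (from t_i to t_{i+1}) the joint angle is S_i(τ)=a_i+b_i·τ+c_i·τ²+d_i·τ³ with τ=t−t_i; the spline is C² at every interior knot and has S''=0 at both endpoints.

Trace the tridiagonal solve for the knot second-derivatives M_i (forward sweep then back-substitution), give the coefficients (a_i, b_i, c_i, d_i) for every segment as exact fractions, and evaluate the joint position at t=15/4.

Δ: Δ0=1, Δ1=4/3
row 1: diag=12, rhs=2; c'=1/4, d'=1/6
back: M1=1/6
M: M0=0, M1=1/6, M2=0
seg 0: a=-4, c=M0/2=0, d=(M1−M0)/(6·3)=1/108, b=Δ0−h0·(2M0+M1)/6=11/12
seg 1: a=-1, c=M1/2=1/12, d=(M2−M1)/(6·3)=-1/108, b=Δ1−h1·(2M1+M2)/6=7/6
t_q=15/4 → seg 1, τ=3/4; S=-1+7/6·τ+1/12·τ²+-1/108·τ³=-21/256

  seg 0: a=-4 b=11/12 c=0 d=1/108
  seg 1: a=-1 b=7/6 c=1/12 d=-1/108
S(15/4) = -21/256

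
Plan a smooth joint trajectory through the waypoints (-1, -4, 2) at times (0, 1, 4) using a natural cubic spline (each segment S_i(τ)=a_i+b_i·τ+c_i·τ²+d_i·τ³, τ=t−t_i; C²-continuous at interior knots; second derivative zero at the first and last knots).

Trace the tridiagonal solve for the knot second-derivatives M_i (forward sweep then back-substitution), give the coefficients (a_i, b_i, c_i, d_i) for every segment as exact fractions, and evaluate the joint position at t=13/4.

  seg 0: a=-1 b=-29/8 c=0 d=5/8
  seg 1: a=-4 b=-7/4 c=15/8 d=-5/24
S(13/4) = -419/512

Δ: Δ0=-3, Δ1=2
row 1: diag=8, rhs=30; c'=3/8, d'=15/4
back: M1=15/4
M: M0=0, M1=15/4, M2=0
seg 0: a=-1, c=M0/2=0, d=(M1−M0)/(6·1)=5/8, b=Δ0−h0·(2M0+M1)/6=-29/8
seg 1: a=-4, c=M1/2=15/8, d=(M2−M1)/(6·3)=-5/24, b=Δ1−h1·(2M1+M2)/6=-7/4
t_q=13/4 → seg 1, τ=9/4; S=-4+-7/4·τ+15/8·τ²+-5/24·τ³=-419/512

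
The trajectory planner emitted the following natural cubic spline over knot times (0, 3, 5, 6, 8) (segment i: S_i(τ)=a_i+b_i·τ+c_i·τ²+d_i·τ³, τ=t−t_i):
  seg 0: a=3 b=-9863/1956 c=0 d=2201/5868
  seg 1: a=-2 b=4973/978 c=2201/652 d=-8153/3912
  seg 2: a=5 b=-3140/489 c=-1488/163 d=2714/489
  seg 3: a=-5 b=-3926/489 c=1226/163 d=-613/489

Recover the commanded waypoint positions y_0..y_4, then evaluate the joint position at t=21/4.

y_0 = S_0(0) = a_0 = 3
y_1 = S_1(0) = a_1 = -2
y_2 = S_2(0) = a_2 = 5
y_3 = S_3(0) = a_3 = -5
y_4 = S_3(2) = -1
t_q=21/4 is in segment 2 (τ=1/4); S_2(τ)=15183/5216

y_0=3 y_1=-2 y_2=5 y_3=-5 y_4=-1
S(21/4) = 15183/5216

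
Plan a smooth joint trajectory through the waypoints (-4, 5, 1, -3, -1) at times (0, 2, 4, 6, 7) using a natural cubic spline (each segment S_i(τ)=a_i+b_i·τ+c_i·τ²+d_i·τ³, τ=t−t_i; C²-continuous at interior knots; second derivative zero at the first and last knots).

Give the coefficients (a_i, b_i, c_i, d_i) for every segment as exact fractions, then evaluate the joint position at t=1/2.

Δ: Δ0=9/2, Δ1=-2, Δ2=-2, Δ3=2
row 1: diag=8, rhs=-39; c'=1/4, d'=-39/8
row 2: denom=8−2·1/4=15/2; d'=(0−2·-39/8)/(15/2)=13/10
row 3: denom=6−2·4/15=82/15; d'=(24−2·13/10)/(82/15)=321/82
back: M3=321/82
back: M2=13/10−4/15·321/82=21/82
back: M1=-39/8−1/4·21/82=-405/82
M: M0=0, M1=-405/82, M2=21/82, M3=321/82, M4=0
seg 0: a=-4, c=M0/2=0, d=(M1−M0)/(6·2)=-135/328, b=Δ0−h0·(2M0+M1)/6=252/41
seg 1: a=5, c=M1/2=-405/164, d=(M2−M1)/(6·2)=71/164, b=Δ1−h1·(2M1+M2)/6=99/82
seg 2: a=1, c=M2/2=21/164, d=(M3−M2)/(6·2)=25/82, b=Δ2−h2·(2M2+M3)/6=-285/82
seg 3: a=-3, c=M3/2=321/164, d=(M4−M3)/(6·1)=-107/164, b=Δ3−h3·(2M3+M4)/6=57/82
t_q=1/2 → seg 0, τ=1/2; S=-4+252/41·τ+0·τ²+-135/328·τ³=-2567/2624

  seg 0: a=-4 b=252/41 c=0 d=-135/328
  seg 1: a=5 b=99/82 c=-405/164 d=71/164
  seg 2: a=1 b=-285/82 c=21/164 d=25/82
  seg 3: a=-3 b=57/82 c=321/164 d=-107/164
S(1/2) = -2567/2624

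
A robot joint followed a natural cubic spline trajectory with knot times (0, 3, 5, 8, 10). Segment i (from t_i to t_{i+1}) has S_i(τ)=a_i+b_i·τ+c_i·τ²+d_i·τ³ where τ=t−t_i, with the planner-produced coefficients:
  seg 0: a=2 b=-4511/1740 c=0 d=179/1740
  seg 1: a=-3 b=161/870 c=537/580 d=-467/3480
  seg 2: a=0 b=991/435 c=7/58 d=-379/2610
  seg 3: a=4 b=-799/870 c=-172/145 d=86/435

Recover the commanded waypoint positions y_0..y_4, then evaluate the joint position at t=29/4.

y_0 = S_0(0) = a_0 = 2
y_1 = S_1(0) = a_1 = -3
y_2 = S_2(0) = a_2 = 0
y_3 = S_3(0) = a_3 = 4
y_4 = S_3(2) = -1
t_q=29/4 is in segment 2 (τ=9/4); S_2(τ)=2613/640

y_0=2 y_1=-3 y_2=0 y_3=4 y_4=-1
S(29/4) = 2613/640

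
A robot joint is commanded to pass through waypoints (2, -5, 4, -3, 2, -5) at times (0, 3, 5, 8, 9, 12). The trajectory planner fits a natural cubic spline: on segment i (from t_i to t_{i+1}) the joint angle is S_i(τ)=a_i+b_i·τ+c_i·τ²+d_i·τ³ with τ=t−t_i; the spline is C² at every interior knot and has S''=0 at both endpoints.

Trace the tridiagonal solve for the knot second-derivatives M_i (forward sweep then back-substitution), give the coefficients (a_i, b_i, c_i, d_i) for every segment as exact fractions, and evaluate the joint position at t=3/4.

Δ: Δ0=-7/3, Δ1=9/2, Δ2=-7/3, Δ3=5, Δ4=-7/3
row 1: diag=10, rhs=41; c'=1/5, d'=41/10
row 2: denom=10−2·1/5=48/5; d'=(-41−2·41/10)/(48/5)=-41/8
row 3: denom=8−3·5/16=113/16; d'=(44−3·-41/8)/(113/16)=950/113
row 4: denom=8−1·16/113=888/113; d'=(-44−1·950/113)/(888/113)=-987/148
back: M4=-987/148
back: M3=950/113−16/113·-987/148=346/37
back: M2=-41/8−5/16·346/37=-1191/148
back: M1=41/10−1/5·-1191/148=845/148
M: M0=0, M1=845/148, M2=-1191/148, M3=346/37, M4=-987/148, M5=0
seg 0: a=2, c=M0/2=0, d=(M1−M0)/(6·3)=845/2664, b=Δ0−h0·(2M0+M1)/6=-4607/888
seg 1: a=-5, c=M1/2=845/296, d=(M2−M1)/(6·2)=-509/444, b=Δ1−h1·(2M1+M2)/6=1499/444
seg 2: a=4, c=M2/2=-1191/296, d=(M3−M2)/(6·3)=2575/2664, b=Δ2−h2·(2M2+M3)/6=461/444
seg 3: a=-3, c=M3/2=173/37, d=(M4−M3)/(6·1)=-2371/888, b=Δ3−h3·(2M3+M4)/6=2659/888
seg 4: a=2, c=M4/2=-987/296, d=(M5−M4)/(6·3)=329/888, b=Δ4−h4·(2M4+M5)/6=1925/444
t_q=3/4 → seg 0, τ=3/4; S=2+-4607/888·τ+0·τ²+845/2664·τ³=-33289/18944

  seg 0: a=2 b=-4607/888 c=0 d=845/2664
  seg 1: a=-5 b=1499/444 c=845/296 d=-509/444
  seg 2: a=4 b=461/444 c=-1191/296 d=2575/2664
  seg 3: a=-3 b=2659/888 c=173/37 d=-2371/888
  seg 4: a=2 b=1925/444 c=-987/296 d=329/888
S(3/4) = -33289/18944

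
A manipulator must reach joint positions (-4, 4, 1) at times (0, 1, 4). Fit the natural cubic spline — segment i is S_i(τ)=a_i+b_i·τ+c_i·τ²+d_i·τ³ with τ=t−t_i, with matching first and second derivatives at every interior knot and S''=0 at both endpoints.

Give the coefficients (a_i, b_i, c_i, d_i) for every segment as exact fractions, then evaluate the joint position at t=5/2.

Δ: Δ0=8, Δ1=-1
row 1: diag=8, rhs=-54; c'=3/8, d'=-27/4
back: M1=-27/4
M: M0=0, M1=-27/4, M2=0
seg 0: a=-4, c=M0/2=0, d=(M1−M0)/(6·1)=-9/8, b=Δ0−h0·(2M0+M1)/6=73/8
seg 1: a=4, c=M1/2=-27/8, d=(M2−M1)/(6·3)=3/8, b=Δ1−h1·(2M1+M2)/6=23/4
t_q=5/2 → seg 1, τ=3/2; S=4+23/4·τ+-27/8·τ²+3/8·τ³=403/64

  seg 0: a=-4 b=73/8 c=0 d=-9/8
  seg 1: a=4 b=23/4 c=-27/8 d=3/8
S(5/2) = 403/64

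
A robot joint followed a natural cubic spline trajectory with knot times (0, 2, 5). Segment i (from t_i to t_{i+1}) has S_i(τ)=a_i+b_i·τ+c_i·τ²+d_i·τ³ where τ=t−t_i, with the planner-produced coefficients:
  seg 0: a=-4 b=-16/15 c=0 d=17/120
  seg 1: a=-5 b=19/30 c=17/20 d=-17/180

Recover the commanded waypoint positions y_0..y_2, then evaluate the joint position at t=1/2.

y_0=-4 y_1=-5 y_2=2
S(1/2) = -289/64

y_0 = S_0(0) = a_0 = -4
y_1 = S_1(0) = a_1 = -5
y_2 = S_1(3) = 2
t_q=1/2 is in segment 0 (τ=1/2); S_0(τ)=-289/64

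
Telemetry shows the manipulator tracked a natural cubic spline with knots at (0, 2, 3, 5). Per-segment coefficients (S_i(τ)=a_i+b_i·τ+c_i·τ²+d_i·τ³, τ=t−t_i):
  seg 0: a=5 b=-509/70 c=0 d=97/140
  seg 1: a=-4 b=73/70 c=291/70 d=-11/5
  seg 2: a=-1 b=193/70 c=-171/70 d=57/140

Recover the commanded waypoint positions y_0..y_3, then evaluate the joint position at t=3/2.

y_0 = S_0(0) = a_0 = 5
y_1 = S_1(0) = a_1 = -4
y_2 = S_2(0) = a_2 = -1
y_3 = S_2(2) = -2
t_q=3/2 is in segment 0 (τ=3/2); S_0(τ)=-571/160

y_0=5 y_1=-4 y_2=-1 y_3=-2
S(3/2) = -571/160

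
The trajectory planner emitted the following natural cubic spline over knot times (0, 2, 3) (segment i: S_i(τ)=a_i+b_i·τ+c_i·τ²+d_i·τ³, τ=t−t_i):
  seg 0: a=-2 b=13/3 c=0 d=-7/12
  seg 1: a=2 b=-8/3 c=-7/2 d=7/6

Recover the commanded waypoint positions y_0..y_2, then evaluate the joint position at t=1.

y_0=-2 y_1=2 y_2=-3
S(1) = 7/4

y_0 = S_0(0) = a_0 = -2
y_1 = S_1(0) = a_1 = 2
y_2 = S_1(1) = -3
t_q=1 is in segment 0 (τ=1); S_0(τ)=7/4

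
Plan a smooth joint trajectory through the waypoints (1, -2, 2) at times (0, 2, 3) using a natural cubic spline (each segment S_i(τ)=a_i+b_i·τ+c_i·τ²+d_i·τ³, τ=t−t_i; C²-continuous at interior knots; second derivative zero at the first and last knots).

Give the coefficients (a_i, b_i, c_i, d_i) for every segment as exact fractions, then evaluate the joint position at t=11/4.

  seg 0: a=1 b=-10/3 c=0 d=11/24
  seg 1: a=-2 b=13/6 c=11/4 d=-11/12
S(11/4) = 201/256

Δ: Δ0=-3/2, Δ1=4
row 1: diag=6, rhs=33; c'=1/6, d'=11/2
back: M1=11/2
M: M0=0, M1=11/2, M2=0
seg 0: a=1, c=M0/2=0, d=(M1−M0)/(6·2)=11/24, b=Δ0−h0·(2M0+M1)/6=-10/3
seg 1: a=-2, c=M1/2=11/4, d=(M2−M1)/(6·1)=-11/12, b=Δ1−h1·(2M1+M2)/6=13/6
t_q=11/4 → seg 1, τ=3/4; S=-2+13/6·τ+11/4·τ²+-11/12·τ³=201/256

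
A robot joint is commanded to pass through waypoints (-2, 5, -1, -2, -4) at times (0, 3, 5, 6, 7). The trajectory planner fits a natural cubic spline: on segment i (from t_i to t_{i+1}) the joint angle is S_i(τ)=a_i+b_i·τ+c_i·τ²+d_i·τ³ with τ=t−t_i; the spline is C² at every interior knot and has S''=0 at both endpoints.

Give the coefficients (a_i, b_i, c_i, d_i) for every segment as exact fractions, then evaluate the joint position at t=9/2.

  seg 0: a=-2 b=1382/321 c=0 d=-211/963
  seg 1: a=5 b=-517/321 c=-211/107 d=205/321
  seg 2: a=-1 b=-589/321 c=199/107 d=-329/321
  seg 3: a=-2 b=-382/321 c=-130/107 d=130/321
S(9/2) = 259/856

Δ: Δ0=7/3, Δ1=-3, Δ2=-1, Δ3=-2
row 1: diag=10, rhs=-32; c'=1/5, d'=-16/5
row 2: denom=6−2·1/5=28/5; d'=(12−2·-16/5)/(28/5)=23/7
row 3: denom=4−1·5/28=107/28; d'=(-6−1·23/7)/(107/28)=-260/107
back: M3=-260/107
back: M2=23/7−5/28·-260/107=398/107
back: M1=-16/5−1/5·398/107=-422/107
M: M0=0, M1=-422/107, M2=398/107, M3=-260/107, M4=0
seg 0: a=-2, c=M0/2=0, d=(M1−M0)/(6·3)=-211/963, b=Δ0−h0·(2M0+M1)/6=1382/321
seg 1: a=5, c=M1/2=-211/107, d=(M2−M1)/(6·2)=205/321, b=Δ1−h1·(2M1+M2)/6=-517/321
seg 2: a=-1, c=M2/2=199/107, d=(M3−M2)/(6·1)=-329/321, b=Δ2−h2·(2M2+M3)/6=-589/321
seg 3: a=-2, c=M3/2=-130/107, d=(M4−M3)/(6·1)=130/321, b=Δ3−h3·(2M3+M4)/6=-382/321
t_q=9/2 → seg 1, τ=3/2; S=5+-517/321·τ+-211/107·τ²+205/321·τ³=259/856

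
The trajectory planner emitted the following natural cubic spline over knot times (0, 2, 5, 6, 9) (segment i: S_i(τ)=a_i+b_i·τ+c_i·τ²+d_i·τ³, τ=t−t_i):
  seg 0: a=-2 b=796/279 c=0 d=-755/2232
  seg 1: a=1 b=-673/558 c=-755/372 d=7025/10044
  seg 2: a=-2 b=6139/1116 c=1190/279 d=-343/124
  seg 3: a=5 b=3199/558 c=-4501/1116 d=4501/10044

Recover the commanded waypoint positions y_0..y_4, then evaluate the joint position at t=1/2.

y_0 = S_0(0) = a_0 = -2
y_1 = S_1(0) = a_1 = 1
y_2 = S_2(0) = a_2 = -2
y_3 = S_3(0) = a_3 = 5
y_4 = S_3(3) = -2
t_q=1/2 is in segment 0 (τ=1/2); S_0(τ)=-3665/5952

y_0=-2 y_1=1 y_2=-2 y_3=5 y_4=-2
S(1/2) = -3665/5952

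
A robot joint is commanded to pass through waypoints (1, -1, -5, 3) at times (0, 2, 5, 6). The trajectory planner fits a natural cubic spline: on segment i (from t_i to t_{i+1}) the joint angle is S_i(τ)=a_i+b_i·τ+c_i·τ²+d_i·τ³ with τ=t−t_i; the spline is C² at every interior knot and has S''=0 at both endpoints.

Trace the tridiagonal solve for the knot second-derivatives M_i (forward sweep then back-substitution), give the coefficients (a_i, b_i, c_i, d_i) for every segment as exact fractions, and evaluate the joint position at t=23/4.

  seg 0: a=1 b=-29/213 c=0 d=-46/213
  seg 1: a=-1 b=-581/213 c=-92/71 d=125/213
  seg 2: a=-5 b=1138/213 c=283/71 d=-283/213
S(23/4) = 3129/4544

Δ: Δ0=-1, Δ1=-4/3, Δ2=8
row 1: diag=10, rhs=-2; c'=3/10, d'=-1/5
row 2: denom=8−3·3/10=71/10; d'=(56−3·-1/5)/(71/10)=566/71
back: M2=566/71
back: M1=-1/5−3/10·566/71=-184/71
M: M0=0, M1=-184/71, M2=566/71, M3=0
seg 0: a=1, c=M0/2=0, d=(M1−M0)/(6·2)=-46/213, b=Δ0−h0·(2M0+M1)/6=-29/213
seg 1: a=-1, c=M1/2=-92/71, d=(M2−M1)/(6·3)=125/213, b=Δ1−h1·(2M1+M2)/6=-581/213
seg 2: a=-5, c=M2/2=283/71, d=(M3−M2)/(6·1)=-283/213, b=Δ2−h2·(2M2+M3)/6=1138/213
t_q=23/4 → seg 2, τ=3/4; S=-5+1138/213·τ+283/71·τ²+-283/213·τ³=3129/4544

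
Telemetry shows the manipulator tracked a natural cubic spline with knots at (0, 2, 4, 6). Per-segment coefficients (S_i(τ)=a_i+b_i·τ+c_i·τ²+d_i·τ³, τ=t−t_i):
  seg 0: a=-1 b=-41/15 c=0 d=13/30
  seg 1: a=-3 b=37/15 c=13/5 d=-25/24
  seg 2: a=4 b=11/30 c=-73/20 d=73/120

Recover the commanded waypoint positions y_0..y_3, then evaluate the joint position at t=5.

y_0 = S_0(0) = a_0 = -1
y_1 = S_1(0) = a_1 = -3
y_2 = S_2(0) = a_2 = 4
y_3 = S_2(2) = -5
t_q=5 is in segment 2 (τ=1); S_2(τ)=53/40

y_0=-1 y_1=-3 y_2=4 y_3=-5
S(5) = 53/40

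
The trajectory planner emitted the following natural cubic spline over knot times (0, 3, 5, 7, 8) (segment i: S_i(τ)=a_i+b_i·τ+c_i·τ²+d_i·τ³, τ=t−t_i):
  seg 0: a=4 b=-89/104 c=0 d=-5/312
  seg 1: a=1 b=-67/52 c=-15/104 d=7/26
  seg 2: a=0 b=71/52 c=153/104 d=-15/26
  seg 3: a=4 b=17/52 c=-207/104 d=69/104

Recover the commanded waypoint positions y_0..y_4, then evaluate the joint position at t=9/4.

y_0 = S_0(0) = a_0 = 4
y_1 = S_1(0) = a_1 = 1
y_2 = S_2(0) = a_2 = 0
y_3 = S_3(0) = a_3 = 4
y_4 = S_3(1) = 3
t_q=9/4 is in segment 0 (τ=9/4); S_0(τ)=12593/6656

y_0=4 y_1=1 y_2=0 y_3=4 y_4=3
S(9/4) = 12593/6656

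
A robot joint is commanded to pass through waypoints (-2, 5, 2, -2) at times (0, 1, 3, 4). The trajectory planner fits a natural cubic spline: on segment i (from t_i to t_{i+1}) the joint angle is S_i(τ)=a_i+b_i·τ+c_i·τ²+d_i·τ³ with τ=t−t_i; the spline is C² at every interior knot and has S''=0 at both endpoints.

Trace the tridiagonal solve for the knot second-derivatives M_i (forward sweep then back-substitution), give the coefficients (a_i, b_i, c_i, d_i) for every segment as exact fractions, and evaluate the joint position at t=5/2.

  seg 0: a=-2 b=135/16 c=0 d=-23/16
  seg 1: a=5 b=33/8 c=-69/16 d=3/4
  seg 2: a=2 b=-33/8 c=3/16 d=-1/16
S(5/2) = 257/64

Δ: Δ0=7, Δ1=-3/2, Δ2=-4
row 1: diag=6, rhs=-51; c'=1/3, d'=-17/2
row 2: denom=6−2·1/3=16/3; d'=(-15−2·-17/2)/(16/3)=3/8
back: M2=3/8
back: M1=-17/2−1/3·3/8=-69/8
M: M0=0, M1=-69/8, M2=3/8, M3=0
seg 0: a=-2, c=M0/2=0, d=(M1−M0)/(6·1)=-23/16, b=Δ0−h0·(2M0+M1)/6=135/16
seg 1: a=5, c=M1/2=-69/16, d=(M2−M1)/(6·2)=3/4, b=Δ1−h1·(2M1+M2)/6=33/8
seg 2: a=2, c=M2/2=3/16, d=(M3−M2)/(6·1)=-1/16, b=Δ2−h2·(2M2+M3)/6=-33/8
t_q=5/2 → seg 1, τ=3/2; S=5+33/8·τ+-69/16·τ²+3/4·τ³=257/64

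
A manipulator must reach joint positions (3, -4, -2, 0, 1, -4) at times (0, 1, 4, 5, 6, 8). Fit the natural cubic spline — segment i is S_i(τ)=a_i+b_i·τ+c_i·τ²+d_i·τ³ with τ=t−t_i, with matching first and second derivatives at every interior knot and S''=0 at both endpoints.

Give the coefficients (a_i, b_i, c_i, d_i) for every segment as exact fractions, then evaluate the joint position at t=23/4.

  seg 0: a=3 b=-58705/7302 c=0 d=7591/7302
  seg 1: a=-4 b=-17966/3651 c=7591/2434 d=-9173/21906
  seg 2: a=-2 b=18149/7302 c=-791/1217 d=1201/7302
  seg 3: a=0 b=6130/3651 c=-381/2434 d=-3815/7302
  seg 4: a=1 b=-1471/7302 c=-2098/1217 d=1049/3651
S(23/4) = 148109/155776

Δ: Δ0=-7, Δ1=2/3, Δ2=2, Δ3=1, Δ4=-5/2
row 1: diag=8, rhs=46; c'=3/8, d'=23/4
row 2: denom=8−3·3/8=55/8; d'=(8−3·23/4)/(55/8)=-74/55
row 3: denom=4−1·8/55=212/55; d'=(-6−1·-74/55)/(212/55)=-64/53
row 4: denom=6−1·55/212=1217/212; d'=(-21−1·-64/53)/(1217/212)=-4196/1217
back: M4=-4196/1217
back: M3=-64/53−55/212·-4196/1217=-381/1217
back: M2=-74/55−8/55·-381/1217=-1582/1217
back: M1=23/4−3/8·-1582/1217=7591/1217
M: M0=0, M1=7591/1217, M2=-1582/1217, M3=-381/1217, M4=-4196/1217, M5=0
seg 0: a=3, c=M0/2=0, d=(M1−M0)/(6·1)=7591/7302, b=Δ0−h0·(2M0+M1)/6=-58705/7302
seg 1: a=-4, c=M1/2=7591/2434, d=(M2−M1)/(6·3)=-9173/21906, b=Δ1−h1·(2M1+M2)/6=-17966/3651
seg 2: a=-2, c=M2/2=-791/1217, d=(M3−M2)/(6·1)=1201/7302, b=Δ2−h2·(2M2+M3)/6=18149/7302
seg 3: a=0, c=M3/2=-381/2434, d=(M4−M3)/(6·1)=-3815/7302, b=Δ3−h3·(2M3+M4)/6=6130/3651
seg 4: a=1, c=M4/2=-2098/1217, d=(M5−M4)/(6·2)=1049/3651, b=Δ4−h4·(2M4+M5)/6=-1471/7302
t_q=23/4 → seg 3, τ=3/4; S=0+6130/3651·τ+-381/2434·τ²+-3815/7302·τ³=148109/155776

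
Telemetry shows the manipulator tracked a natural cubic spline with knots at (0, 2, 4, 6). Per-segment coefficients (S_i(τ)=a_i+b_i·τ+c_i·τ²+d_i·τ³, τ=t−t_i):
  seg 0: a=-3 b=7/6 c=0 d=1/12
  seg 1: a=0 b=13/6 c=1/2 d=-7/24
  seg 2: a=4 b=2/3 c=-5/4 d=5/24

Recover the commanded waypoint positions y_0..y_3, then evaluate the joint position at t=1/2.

y_0=-3 y_1=0 y_2=4 y_3=2
S(1/2) = -77/32

y_0 = S_0(0) = a_0 = -3
y_1 = S_1(0) = a_1 = 0
y_2 = S_2(0) = a_2 = 4
y_3 = S_2(2) = 2
t_q=1/2 is in segment 0 (τ=1/2); S_0(τ)=-77/32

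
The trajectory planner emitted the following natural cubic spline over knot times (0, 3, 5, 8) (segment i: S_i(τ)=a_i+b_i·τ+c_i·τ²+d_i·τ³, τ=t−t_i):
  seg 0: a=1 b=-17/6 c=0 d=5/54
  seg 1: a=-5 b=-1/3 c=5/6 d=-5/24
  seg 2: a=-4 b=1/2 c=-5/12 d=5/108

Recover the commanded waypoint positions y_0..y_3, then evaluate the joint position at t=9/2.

y_0 = S_0(0) = a_0 = 1
y_1 = S_1(0) = a_1 = -5
y_2 = S_2(0) = a_2 = -4
y_3 = S_2(3) = -5
t_q=9/2 is in segment 1 (τ=3/2); S_1(τ)=-277/64

y_0=1 y_1=-5 y_2=-4 y_3=-5
S(9/2) = -277/64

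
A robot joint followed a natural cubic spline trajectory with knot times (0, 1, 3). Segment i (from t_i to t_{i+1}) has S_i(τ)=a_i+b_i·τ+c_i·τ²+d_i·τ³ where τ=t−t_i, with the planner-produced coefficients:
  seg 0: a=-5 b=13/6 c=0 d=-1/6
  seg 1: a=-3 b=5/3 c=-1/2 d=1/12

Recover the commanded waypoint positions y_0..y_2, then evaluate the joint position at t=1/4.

y_0 = S_0(0) = a_0 = -5
y_1 = S_1(0) = a_1 = -3
y_2 = S_1(2) = -1
t_q=1/4 is in segment 0 (τ=1/4); S_0(τ)=-571/128

y_0=-5 y_1=-3 y_2=-1
S(1/4) = -571/128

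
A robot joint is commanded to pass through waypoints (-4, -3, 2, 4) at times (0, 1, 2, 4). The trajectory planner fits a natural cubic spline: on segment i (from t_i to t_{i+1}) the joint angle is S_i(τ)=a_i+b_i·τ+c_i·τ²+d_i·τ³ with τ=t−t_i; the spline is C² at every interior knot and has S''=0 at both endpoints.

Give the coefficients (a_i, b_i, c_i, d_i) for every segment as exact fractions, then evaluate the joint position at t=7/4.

Δ: Δ0=1, Δ1=5, Δ2=1
row 1: diag=4, rhs=24; c'=1/4, d'=6
row 2: denom=6−1·1/4=23/4; d'=(-24−1·6)/(23/4)=-120/23
back: M2=-120/23
back: M1=6−1/4·-120/23=168/23
M: M0=0, M1=168/23, M2=-120/23, M3=0
seg 0: a=-4, c=M0/2=0, d=(M1−M0)/(6·1)=28/23, b=Δ0−h0·(2M0+M1)/6=-5/23
seg 1: a=-3, c=M1/2=84/23, d=(M2−M1)/(6·1)=-48/23, b=Δ1−h1·(2M1+M2)/6=79/23
seg 2: a=2, c=M2/2=-60/23, d=(M3−M2)/(6·2)=10/23, b=Δ2−h2·(2M2+M3)/6=103/23
t_q=7/4 → seg 1, τ=3/4; S=-3+79/23·τ+84/23·τ²+-48/23·τ³=3/4

  seg 0: a=-4 b=-5/23 c=0 d=28/23
  seg 1: a=-3 b=79/23 c=84/23 d=-48/23
  seg 2: a=2 b=103/23 c=-60/23 d=10/23
S(7/4) = 3/4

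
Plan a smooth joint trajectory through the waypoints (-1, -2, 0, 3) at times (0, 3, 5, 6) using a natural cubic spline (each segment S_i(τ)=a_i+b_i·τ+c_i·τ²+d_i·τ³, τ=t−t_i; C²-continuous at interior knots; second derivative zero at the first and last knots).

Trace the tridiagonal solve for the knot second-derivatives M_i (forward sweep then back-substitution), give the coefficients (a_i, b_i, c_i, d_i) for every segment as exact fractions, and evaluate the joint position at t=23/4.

  seg 0: a=-1 b=-23/42 c=0 d=1/42
  seg 1: a=-2 b=2/21 c=3/14 d=5/42
  seg 2: a=0 b=50/21 c=13/14 d=-13/42
S(23/4) = 1951/896

Δ: Δ0=-1/3, Δ1=1, Δ2=3
row 1: diag=10, rhs=8; c'=1/5, d'=4/5
row 2: denom=6−2·1/5=28/5; d'=(12−2·4/5)/(28/5)=13/7
back: M2=13/7
back: M1=4/5−1/5·13/7=3/7
M: M0=0, M1=3/7, M2=13/7, M3=0
seg 0: a=-1, c=M0/2=0, d=(M1−M0)/(6·3)=1/42, b=Δ0−h0·(2M0+M1)/6=-23/42
seg 1: a=-2, c=M1/2=3/14, d=(M2−M1)/(6·2)=5/42, b=Δ1−h1·(2M1+M2)/6=2/21
seg 2: a=0, c=M2/2=13/14, d=(M3−M2)/(6·1)=-13/42, b=Δ2−h2·(2M2+M3)/6=50/21
t_q=23/4 → seg 2, τ=3/4; S=0+50/21·τ+13/14·τ²+-13/42·τ³=1951/896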